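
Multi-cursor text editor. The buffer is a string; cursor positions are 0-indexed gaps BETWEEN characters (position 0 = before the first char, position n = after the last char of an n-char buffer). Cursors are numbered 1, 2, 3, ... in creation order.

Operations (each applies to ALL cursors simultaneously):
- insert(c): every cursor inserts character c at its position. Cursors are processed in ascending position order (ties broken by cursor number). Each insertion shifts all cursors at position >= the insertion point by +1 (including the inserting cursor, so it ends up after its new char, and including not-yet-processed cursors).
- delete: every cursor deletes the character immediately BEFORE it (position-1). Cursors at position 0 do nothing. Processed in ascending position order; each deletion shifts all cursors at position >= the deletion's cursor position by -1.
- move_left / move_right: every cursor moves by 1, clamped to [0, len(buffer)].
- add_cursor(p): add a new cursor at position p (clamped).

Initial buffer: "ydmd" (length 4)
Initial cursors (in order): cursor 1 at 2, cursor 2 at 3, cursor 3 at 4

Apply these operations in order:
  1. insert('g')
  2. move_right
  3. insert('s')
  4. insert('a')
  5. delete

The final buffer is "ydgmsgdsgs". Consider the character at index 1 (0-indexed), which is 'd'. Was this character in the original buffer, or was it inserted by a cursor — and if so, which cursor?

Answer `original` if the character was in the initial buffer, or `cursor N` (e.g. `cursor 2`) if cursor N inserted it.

After op 1 (insert('g')): buffer="ydgmgdg" (len 7), cursors c1@3 c2@5 c3@7, authorship ..1.2.3
After op 2 (move_right): buffer="ydgmgdg" (len 7), cursors c1@4 c2@6 c3@7, authorship ..1.2.3
After op 3 (insert('s')): buffer="ydgmsgdsgs" (len 10), cursors c1@5 c2@8 c3@10, authorship ..1.12.233
After op 4 (insert('a')): buffer="ydgmsagdsagsa" (len 13), cursors c1@6 c2@10 c3@13, authorship ..1.112.22333
After op 5 (delete): buffer="ydgmsgdsgs" (len 10), cursors c1@5 c2@8 c3@10, authorship ..1.12.233
Authorship (.=original, N=cursor N): . . 1 . 1 2 . 2 3 3
Index 1: author = original

Answer: original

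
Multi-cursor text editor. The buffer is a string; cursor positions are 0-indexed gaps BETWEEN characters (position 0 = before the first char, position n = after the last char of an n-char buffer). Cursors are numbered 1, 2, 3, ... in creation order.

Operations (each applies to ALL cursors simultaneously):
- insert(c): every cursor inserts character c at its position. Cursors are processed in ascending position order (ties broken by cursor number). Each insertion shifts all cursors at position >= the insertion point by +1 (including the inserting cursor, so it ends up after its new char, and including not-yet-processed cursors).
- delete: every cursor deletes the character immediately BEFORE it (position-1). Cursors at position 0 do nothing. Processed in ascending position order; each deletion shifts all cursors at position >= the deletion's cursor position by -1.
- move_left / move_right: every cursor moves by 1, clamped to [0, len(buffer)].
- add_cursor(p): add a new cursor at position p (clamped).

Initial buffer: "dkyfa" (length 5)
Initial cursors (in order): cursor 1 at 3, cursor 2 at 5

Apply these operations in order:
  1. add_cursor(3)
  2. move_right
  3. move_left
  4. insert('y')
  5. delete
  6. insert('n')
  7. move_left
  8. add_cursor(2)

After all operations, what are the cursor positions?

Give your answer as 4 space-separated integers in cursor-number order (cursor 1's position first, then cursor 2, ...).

Answer: 4 6 4 2

Derivation:
After op 1 (add_cursor(3)): buffer="dkyfa" (len 5), cursors c1@3 c3@3 c2@5, authorship .....
After op 2 (move_right): buffer="dkyfa" (len 5), cursors c1@4 c3@4 c2@5, authorship .....
After op 3 (move_left): buffer="dkyfa" (len 5), cursors c1@3 c3@3 c2@4, authorship .....
After op 4 (insert('y')): buffer="dkyyyfya" (len 8), cursors c1@5 c3@5 c2@7, authorship ...13.2.
After op 5 (delete): buffer="dkyfa" (len 5), cursors c1@3 c3@3 c2@4, authorship .....
After op 6 (insert('n')): buffer="dkynnfna" (len 8), cursors c1@5 c3@5 c2@7, authorship ...13.2.
After op 7 (move_left): buffer="dkynnfna" (len 8), cursors c1@4 c3@4 c2@6, authorship ...13.2.
After op 8 (add_cursor(2)): buffer="dkynnfna" (len 8), cursors c4@2 c1@4 c3@4 c2@6, authorship ...13.2.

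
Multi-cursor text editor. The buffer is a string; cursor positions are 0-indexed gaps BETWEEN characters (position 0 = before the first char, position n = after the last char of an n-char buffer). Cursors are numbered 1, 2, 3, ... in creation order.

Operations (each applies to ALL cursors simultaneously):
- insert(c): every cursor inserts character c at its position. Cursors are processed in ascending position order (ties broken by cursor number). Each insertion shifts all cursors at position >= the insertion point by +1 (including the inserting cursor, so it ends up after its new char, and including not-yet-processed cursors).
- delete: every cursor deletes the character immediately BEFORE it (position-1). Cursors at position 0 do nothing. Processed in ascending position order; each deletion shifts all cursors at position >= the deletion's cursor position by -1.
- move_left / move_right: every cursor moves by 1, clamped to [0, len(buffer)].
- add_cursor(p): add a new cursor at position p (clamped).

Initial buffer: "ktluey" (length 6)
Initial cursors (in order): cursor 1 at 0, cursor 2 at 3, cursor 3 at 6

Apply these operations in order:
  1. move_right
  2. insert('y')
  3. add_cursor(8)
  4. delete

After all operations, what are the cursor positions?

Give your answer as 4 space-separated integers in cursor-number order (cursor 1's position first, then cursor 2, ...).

After op 1 (move_right): buffer="ktluey" (len 6), cursors c1@1 c2@4 c3@6, authorship ......
After op 2 (insert('y')): buffer="kytluyeyy" (len 9), cursors c1@2 c2@6 c3@9, authorship .1...2..3
After op 3 (add_cursor(8)): buffer="kytluyeyy" (len 9), cursors c1@2 c2@6 c4@8 c3@9, authorship .1...2..3
After op 4 (delete): buffer="ktlue" (len 5), cursors c1@1 c2@4 c3@5 c4@5, authorship .....

Answer: 1 4 5 5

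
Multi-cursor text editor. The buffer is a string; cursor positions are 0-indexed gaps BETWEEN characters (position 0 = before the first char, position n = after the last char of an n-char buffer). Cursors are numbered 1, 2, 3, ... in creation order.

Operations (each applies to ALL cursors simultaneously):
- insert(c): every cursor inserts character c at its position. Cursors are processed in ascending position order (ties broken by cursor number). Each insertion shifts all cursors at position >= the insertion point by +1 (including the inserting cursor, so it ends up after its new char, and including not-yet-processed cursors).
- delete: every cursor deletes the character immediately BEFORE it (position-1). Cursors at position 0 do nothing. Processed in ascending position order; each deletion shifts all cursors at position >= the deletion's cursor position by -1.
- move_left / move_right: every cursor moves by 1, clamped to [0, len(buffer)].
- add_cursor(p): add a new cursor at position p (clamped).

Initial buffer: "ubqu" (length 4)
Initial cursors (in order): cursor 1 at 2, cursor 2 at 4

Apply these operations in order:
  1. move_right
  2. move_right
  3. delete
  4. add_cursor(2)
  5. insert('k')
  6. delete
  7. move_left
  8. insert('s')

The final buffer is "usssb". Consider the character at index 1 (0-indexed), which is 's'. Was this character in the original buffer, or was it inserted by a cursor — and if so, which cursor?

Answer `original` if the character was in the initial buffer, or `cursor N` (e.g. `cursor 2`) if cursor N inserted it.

Answer: cursor 1

Derivation:
After op 1 (move_right): buffer="ubqu" (len 4), cursors c1@3 c2@4, authorship ....
After op 2 (move_right): buffer="ubqu" (len 4), cursors c1@4 c2@4, authorship ....
After op 3 (delete): buffer="ub" (len 2), cursors c1@2 c2@2, authorship ..
After op 4 (add_cursor(2)): buffer="ub" (len 2), cursors c1@2 c2@2 c3@2, authorship ..
After op 5 (insert('k')): buffer="ubkkk" (len 5), cursors c1@5 c2@5 c3@5, authorship ..123
After op 6 (delete): buffer="ub" (len 2), cursors c1@2 c2@2 c3@2, authorship ..
After op 7 (move_left): buffer="ub" (len 2), cursors c1@1 c2@1 c3@1, authorship ..
After op 8 (insert('s')): buffer="usssb" (len 5), cursors c1@4 c2@4 c3@4, authorship .123.
Authorship (.=original, N=cursor N): . 1 2 3 .
Index 1: author = 1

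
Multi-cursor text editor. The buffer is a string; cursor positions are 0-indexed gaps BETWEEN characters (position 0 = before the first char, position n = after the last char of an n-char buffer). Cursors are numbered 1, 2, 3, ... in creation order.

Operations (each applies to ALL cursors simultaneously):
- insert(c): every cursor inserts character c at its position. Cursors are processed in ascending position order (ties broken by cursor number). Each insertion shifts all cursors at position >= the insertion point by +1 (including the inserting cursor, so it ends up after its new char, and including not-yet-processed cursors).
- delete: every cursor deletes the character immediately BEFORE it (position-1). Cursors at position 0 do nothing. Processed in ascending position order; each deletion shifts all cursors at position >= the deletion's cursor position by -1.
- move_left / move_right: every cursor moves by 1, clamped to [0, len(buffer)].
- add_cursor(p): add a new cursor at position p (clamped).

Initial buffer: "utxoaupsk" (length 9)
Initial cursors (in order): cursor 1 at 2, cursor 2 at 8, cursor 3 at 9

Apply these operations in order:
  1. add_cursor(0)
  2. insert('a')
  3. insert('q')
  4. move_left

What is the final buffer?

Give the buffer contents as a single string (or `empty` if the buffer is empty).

After op 1 (add_cursor(0)): buffer="utxoaupsk" (len 9), cursors c4@0 c1@2 c2@8 c3@9, authorship .........
After op 2 (insert('a')): buffer="autaxoaupsaka" (len 13), cursors c4@1 c1@4 c2@11 c3@13, authorship 4..1......2.3
After op 3 (insert('q')): buffer="aqutaqxoaupsaqkaq" (len 17), cursors c4@2 c1@6 c2@14 c3@17, authorship 44..11......22.33
After op 4 (move_left): buffer="aqutaqxoaupsaqkaq" (len 17), cursors c4@1 c1@5 c2@13 c3@16, authorship 44..11......22.33

Answer: aqutaqxoaupsaqkaq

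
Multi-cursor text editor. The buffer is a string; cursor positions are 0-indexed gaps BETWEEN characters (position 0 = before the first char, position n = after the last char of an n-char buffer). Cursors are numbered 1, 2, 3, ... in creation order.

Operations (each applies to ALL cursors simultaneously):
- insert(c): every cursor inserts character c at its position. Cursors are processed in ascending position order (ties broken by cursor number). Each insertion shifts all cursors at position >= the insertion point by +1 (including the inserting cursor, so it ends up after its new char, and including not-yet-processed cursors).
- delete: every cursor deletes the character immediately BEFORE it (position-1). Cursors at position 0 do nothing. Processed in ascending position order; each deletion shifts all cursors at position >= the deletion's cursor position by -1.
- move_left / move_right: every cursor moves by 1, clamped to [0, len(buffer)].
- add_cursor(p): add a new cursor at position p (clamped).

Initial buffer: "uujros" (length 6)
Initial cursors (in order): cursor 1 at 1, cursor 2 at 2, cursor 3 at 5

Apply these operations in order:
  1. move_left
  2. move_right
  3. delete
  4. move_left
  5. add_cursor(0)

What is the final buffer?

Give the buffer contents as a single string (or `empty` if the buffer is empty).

Answer: jrs

Derivation:
After op 1 (move_left): buffer="uujros" (len 6), cursors c1@0 c2@1 c3@4, authorship ......
After op 2 (move_right): buffer="uujros" (len 6), cursors c1@1 c2@2 c3@5, authorship ......
After op 3 (delete): buffer="jrs" (len 3), cursors c1@0 c2@0 c3@2, authorship ...
After op 4 (move_left): buffer="jrs" (len 3), cursors c1@0 c2@0 c3@1, authorship ...
After op 5 (add_cursor(0)): buffer="jrs" (len 3), cursors c1@0 c2@0 c4@0 c3@1, authorship ...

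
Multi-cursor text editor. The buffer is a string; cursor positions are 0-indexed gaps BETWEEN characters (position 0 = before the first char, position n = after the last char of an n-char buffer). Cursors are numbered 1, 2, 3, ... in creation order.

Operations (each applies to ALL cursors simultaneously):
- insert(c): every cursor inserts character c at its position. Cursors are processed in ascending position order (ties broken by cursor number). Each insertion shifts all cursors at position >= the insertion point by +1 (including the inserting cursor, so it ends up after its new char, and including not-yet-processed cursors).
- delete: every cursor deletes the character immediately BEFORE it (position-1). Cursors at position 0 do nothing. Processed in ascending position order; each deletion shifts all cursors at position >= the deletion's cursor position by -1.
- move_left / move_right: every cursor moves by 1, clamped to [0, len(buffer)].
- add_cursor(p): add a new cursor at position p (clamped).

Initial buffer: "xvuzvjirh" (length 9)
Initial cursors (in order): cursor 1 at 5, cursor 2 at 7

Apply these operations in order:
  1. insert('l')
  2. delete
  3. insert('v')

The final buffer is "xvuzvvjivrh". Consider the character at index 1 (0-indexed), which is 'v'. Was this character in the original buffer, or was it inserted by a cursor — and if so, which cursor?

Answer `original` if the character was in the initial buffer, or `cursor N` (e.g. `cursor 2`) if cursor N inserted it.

After op 1 (insert('l')): buffer="xvuzvljilrh" (len 11), cursors c1@6 c2@9, authorship .....1..2..
After op 2 (delete): buffer="xvuzvjirh" (len 9), cursors c1@5 c2@7, authorship .........
After op 3 (insert('v')): buffer="xvuzvvjivrh" (len 11), cursors c1@6 c2@9, authorship .....1..2..
Authorship (.=original, N=cursor N): . . . . . 1 . . 2 . .
Index 1: author = original

Answer: original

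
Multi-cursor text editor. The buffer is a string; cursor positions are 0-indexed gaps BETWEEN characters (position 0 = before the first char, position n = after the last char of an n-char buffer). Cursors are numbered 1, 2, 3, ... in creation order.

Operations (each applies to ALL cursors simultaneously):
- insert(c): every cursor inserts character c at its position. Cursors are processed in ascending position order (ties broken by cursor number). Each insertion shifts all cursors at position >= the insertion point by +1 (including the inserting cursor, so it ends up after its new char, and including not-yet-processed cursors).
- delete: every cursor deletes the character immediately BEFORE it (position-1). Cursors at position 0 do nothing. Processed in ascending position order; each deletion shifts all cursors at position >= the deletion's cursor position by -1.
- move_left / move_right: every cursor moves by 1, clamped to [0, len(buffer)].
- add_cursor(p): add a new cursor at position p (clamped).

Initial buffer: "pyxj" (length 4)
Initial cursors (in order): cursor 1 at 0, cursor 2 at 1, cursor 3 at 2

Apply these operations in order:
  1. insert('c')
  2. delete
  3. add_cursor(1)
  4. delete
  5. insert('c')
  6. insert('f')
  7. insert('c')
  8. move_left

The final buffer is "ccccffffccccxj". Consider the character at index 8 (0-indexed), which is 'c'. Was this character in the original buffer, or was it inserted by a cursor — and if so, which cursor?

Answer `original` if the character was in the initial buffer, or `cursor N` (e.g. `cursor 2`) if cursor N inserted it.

Answer: cursor 1

Derivation:
After op 1 (insert('c')): buffer="cpcycxj" (len 7), cursors c1@1 c2@3 c3@5, authorship 1.2.3..
After op 2 (delete): buffer="pyxj" (len 4), cursors c1@0 c2@1 c3@2, authorship ....
After op 3 (add_cursor(1)): buffer="pyxj" (len 4), cursors c1@0 c2@1 c4@1 c3@2, authorship ....
After op 4 (delete): buffer="xj" (len 2), cursors c1@0 c2@0 c3@0 c4@0, authorship ..
After op 5 (insert('c')): buffer="ccccxj" (len 6), cursors c1@4 c2@4 c3@4 c4@4, authorship 1234..
After op 6 (insert('f')): buffer="ccccffffxj" (len 10), cursors c1@8 c2@8 c3@8 c4@8, authorship 12341234..
After op 7 (insert('c')): buffer="ccccffffccccxj" (len 14), cursors c1@12 c2@12 c3@12 c4@12, authorship 123412341234..
After op 8 (move_left): buffer="ccccffffccccxj" (len 14), cursors c1@11 c2@11 c3@11 c4@11, authorship 123412341234..
Authorship (.=original, N=cursor N): 1 2 3 4 1 2 3 4 1 2 3 4 . .
Index 8: author = 1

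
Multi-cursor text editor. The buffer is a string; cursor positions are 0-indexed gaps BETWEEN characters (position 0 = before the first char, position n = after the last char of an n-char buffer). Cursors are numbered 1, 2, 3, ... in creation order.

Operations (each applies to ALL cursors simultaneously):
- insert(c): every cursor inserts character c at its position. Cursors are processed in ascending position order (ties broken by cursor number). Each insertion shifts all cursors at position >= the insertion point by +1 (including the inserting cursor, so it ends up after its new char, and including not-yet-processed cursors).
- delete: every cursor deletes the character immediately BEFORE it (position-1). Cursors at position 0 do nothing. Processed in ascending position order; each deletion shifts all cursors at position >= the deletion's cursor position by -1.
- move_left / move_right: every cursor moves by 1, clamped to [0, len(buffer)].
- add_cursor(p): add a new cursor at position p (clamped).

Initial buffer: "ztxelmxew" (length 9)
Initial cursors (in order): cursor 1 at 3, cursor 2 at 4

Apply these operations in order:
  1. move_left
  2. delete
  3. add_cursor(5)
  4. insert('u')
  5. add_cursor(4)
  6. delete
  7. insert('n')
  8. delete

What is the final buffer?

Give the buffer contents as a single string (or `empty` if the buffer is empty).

Answer: zlmxew

Derivation:
After op 1 (move_left): buffer="ztxelmxew" (len 9), cursors c1@2 c2@3, authorship .........
After op 2 (delete): buffer="zelmxew" (len 7), cursors c1@1 c2@1, authorship .......
After op 3 (add_cursor(5)): buffer="zelmxew" (len 7), cursors c1@1 c2@1 c3@5, authorship .......
After op 4 (insert('u')): buffer="zuuelmxuew" (len 10), cursors c1@3 c2@3 c3@8, authorship .12....3..
After op 5 (add_cursor(4)): buffer="zuuelmxuew" (len 10), cursors c1@3 c2@3 c4@4 c3@8, authorship .12....3..
After op 6 (delete): buffer="zlmxew" (len 6), cursors c1@1 c2@1 c4@1 c3@4, authorship ......
After op 7 (insert('n')): buffer="znnnlmxnew" (len 10), cursors c1@4 c2@4 c4@4 c3@8, authorship .124...3..
After op 8 (delete): buffer="zlmxew" (len 6), cursors c1@1 c2@1 c4@1 c3@4, authorship ......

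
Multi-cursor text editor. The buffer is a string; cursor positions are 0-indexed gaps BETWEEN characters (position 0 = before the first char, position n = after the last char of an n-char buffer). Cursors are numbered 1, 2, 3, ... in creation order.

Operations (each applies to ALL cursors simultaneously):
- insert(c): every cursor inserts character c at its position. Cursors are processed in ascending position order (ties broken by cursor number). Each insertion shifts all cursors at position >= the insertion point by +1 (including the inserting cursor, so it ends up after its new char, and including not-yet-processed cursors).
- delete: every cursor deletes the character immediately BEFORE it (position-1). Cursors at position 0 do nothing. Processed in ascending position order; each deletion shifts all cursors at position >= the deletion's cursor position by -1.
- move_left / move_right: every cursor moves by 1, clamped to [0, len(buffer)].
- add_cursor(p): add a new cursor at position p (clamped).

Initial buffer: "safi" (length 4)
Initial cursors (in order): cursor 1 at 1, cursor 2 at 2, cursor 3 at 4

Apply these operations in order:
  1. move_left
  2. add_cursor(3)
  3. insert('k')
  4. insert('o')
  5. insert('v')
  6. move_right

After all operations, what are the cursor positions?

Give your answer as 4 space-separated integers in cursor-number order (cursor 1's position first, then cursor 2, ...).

Answer: 4 8 16 16

Derivation:
After op 1 (move_left): buffer="safi" (len 4), cursors c1@0 c2@1 c3@3, authorship ....
After op 2 (add_cursor(3)): buffer="safi" (len 4), cursors c1@0 c2@1 c3@3 c4@3, authorship ....
After op 3 (insert('k')): buffer="kskafkki" (len 8), cursors c1@1 c2@3 c3@7 c4@7, authorship 1.2..34.
After op 4 (insert('o')): buffer="koskoafkkooi" (len 12), cursors c1@2 c2@5 c3@11 c4@11, authorship 11.22..3434.
After op 5 (insert('v')): buffer="kovskovafkkoovvi" (len 16), cursors c1@3 c2@7 c3@15 c4@15, authorship 111.222..343434.
After op 6 (move_right): buffer="kovskovafkkoovvi" (len 16), cursors c1@4 c2@8 c3@16 c4@16, authorship 111.222..343434.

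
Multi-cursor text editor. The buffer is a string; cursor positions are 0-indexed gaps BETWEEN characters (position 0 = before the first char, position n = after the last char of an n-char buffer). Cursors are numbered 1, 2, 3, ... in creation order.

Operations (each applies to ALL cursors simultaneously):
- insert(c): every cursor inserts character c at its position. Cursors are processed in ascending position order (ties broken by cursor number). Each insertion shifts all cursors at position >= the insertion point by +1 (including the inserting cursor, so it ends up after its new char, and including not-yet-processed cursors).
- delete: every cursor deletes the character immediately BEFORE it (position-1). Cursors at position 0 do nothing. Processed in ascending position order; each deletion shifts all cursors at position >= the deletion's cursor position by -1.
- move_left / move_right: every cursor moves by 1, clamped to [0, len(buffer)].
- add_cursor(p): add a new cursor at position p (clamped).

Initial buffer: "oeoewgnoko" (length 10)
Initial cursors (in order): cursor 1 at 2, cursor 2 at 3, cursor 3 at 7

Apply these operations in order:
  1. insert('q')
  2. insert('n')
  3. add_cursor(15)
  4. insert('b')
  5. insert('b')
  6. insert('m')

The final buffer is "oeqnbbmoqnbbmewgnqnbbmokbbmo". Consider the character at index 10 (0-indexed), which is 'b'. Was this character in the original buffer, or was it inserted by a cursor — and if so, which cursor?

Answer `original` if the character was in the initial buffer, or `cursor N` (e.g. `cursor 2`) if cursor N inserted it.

Answer: cursor 2

Derivation:
After op 1 (insert('q')): buffer="oeqoqewgnqoko" (len 13), cursors c1@3 c2@5 c3@10, authorship ..1.2....3...
After op 2 (insert('n')): buffer="oeqnoqnewgnqnoko" (len 16), cursors c1@4 c2@7 c3@13, authorship ..11.22....33...
After op 3 (add_cursor(15)): buffer="oeqnoqnewgnqnoko" (len 16), cursors c1@4 c2@7 c3@13 c4@15, authorship ..11.22....33...
After op 4 (insert('b')): buffer="oeqnboqnbewgnqnbokbo" (len 20), cursors c1@5 c2@9 c3@16 c4@19, authorship ..111.222....333..4.
After op 5 (insert('b')): buffer="oeqnbboqnbbewgnqnbbokbbo" (len 24), cursors c1@6 c2@11 c3@19 c4@23, authorship ..1111.2222....3333..44.
After op 6 (insert('m')): buffer="oeqnbbmoqnbbmewgnqnbbmokbbmo" (len 28), cursors c1@7 c2@13 c3@22 c4@27, authorship ..11111.22222....33333..444.
Authorship (.=original, N=cursor N): . . 1 1 1 1 1 . 2 2 2 2 2 . . . . 3 3 3 3 3 . . 4 4 4 .
Index 10: author = 2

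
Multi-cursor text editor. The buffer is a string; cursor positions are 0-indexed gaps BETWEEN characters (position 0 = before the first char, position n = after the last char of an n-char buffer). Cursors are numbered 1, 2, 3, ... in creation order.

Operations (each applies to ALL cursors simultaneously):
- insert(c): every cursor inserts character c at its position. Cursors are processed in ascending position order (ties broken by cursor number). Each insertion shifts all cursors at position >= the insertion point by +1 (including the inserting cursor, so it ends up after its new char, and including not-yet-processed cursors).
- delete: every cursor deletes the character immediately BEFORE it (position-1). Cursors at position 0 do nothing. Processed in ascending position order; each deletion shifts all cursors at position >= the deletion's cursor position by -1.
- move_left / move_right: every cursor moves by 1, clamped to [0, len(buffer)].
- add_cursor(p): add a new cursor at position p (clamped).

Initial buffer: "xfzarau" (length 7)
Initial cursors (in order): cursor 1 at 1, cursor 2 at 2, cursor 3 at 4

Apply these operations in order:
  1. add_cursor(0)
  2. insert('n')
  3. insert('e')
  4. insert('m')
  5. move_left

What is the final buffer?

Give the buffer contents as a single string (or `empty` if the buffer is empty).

Answer: nemxnemfnemzanemrau

Derivation:
After op 1 (add_cursor(0)): buffer="xfzarau" (len 7), cursors c4@0 c1@1 c2@2 c3@4, authorship .......
After op 2 (insert('n')): buffer="nxnfnzanrau" (len 11), cursors c4@1 c1@3 c2@5 c3@8, authorship 4.1.2..3...
After op 3 (insert('e')): buffer="nexnefnezanerau" (len 15), cursors c4@2 c1@5 c2@8 c3@12, authorship 44.11.22..33...
After op 4 (insert('m')): buffer="nemxnemfnemzanemrau" (len 19), cursors c4@3 c1@7 c2@11 c3@16, authorship 444.111.222..333...
After op 5 (move_left): buffer="nemxnemfnemzanemrau" (len 19), cursors c4@2 c1@6 c2@10 c3@15, authorship 444.111.222..333...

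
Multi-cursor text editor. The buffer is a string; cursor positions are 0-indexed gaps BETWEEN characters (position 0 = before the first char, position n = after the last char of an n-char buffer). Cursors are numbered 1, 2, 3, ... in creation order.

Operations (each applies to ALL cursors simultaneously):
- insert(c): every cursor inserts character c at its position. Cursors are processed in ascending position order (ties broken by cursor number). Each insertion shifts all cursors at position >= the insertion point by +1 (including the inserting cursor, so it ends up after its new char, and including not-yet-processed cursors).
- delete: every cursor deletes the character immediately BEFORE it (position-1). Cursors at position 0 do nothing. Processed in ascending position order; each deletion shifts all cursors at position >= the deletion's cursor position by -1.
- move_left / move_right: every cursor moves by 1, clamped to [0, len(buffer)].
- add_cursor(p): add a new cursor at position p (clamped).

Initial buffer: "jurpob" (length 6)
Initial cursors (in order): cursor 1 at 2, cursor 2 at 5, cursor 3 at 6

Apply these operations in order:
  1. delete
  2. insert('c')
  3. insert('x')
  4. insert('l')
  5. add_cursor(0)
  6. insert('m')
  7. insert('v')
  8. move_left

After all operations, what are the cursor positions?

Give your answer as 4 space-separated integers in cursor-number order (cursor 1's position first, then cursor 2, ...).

Answer: 7 19 19 1

Derivation:
After op 1 (delete): buffer="jrp" (len 3), cursors c1@1 c2@3 c3@3, authorship ...
After op 2 (insert('c')): buffer="jcrpcc" (len 6), cursors c1@2 c2@6 c3@6, authorship .1..23
After op 3 (insert('x')): buffer="jcxrpccxx" (len 9), cursors c1@3 c2@9 c3@9, authorship .11..2323
After op 4 (insert('l')): buffer="jcxlrpccxxll" (len 12), cursors c1@4 c2@12 c3@12, authorship .111..232323
After op 5 (add_cursor(0)): buffer="jcxlrpccxxll" (len 12), cursors c4@0 c1@4 c2@12 c3@12, authorship .111..232323
After op 6 (insert('m')): buffer="mjcxlmrpccxxllmm" (len 16), cursors c4@1 c1@6 c2@16 c3@16, authorship 4.1111..23232323
After op 7 (insert('v')): buffer="mvjcxlmvrpccxxllmmvv" (len 20), cursors c4@2 c1@8 c2@20 c3@20, authorship 44.11111..2323232323
After op 8 (move_left): buffer="mvjcxlmvrpccxxllmmvv" (len 20), cursors c4@1 c1@7 c2@19 c3@19, authorship 44.11111..2323232323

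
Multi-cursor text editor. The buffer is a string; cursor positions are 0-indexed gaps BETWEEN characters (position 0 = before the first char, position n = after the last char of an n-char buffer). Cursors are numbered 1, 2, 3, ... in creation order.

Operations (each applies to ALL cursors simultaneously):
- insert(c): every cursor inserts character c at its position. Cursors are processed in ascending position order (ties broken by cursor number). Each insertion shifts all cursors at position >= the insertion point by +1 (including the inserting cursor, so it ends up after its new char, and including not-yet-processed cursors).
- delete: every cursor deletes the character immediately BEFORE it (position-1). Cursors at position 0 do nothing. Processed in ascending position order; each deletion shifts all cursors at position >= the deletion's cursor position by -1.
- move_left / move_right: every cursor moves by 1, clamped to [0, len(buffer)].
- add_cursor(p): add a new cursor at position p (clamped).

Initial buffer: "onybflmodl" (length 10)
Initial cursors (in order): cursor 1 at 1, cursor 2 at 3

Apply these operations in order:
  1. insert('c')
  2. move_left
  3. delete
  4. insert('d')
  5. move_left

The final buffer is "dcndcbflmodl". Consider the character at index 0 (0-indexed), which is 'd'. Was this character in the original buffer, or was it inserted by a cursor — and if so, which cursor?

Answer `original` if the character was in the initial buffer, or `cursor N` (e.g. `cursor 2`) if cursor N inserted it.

After op 1 (insert('c')): buffer="ocnycbflmodl" (len 12), cursors c1@2 c2@5, authorship .1..2.......
After op 2 (move_left): buffer="ocnycbflmodl" (len 12), cursors c1@1 c2@4, authorship .1..2.......
After op 3 (delete): buffer="cncbflmodl" (len 10), cursors c1@0 c2@2, authorship 1.2.......
After op 4 (insert('d')): buffer="dcndcbflmodl" (len 12), cursors c1@1 c2@4, authorship 11.22.......
After op 5 (move_left): buffer="dcndcbflmodl" (len 12), cursors c1@0 c2@3, authorship 11.22.......
Authorship (.=original, N=cursor N): 1 1 . 2 2 . . . . . . .
Index 0: author = 1

Answer: cursor 1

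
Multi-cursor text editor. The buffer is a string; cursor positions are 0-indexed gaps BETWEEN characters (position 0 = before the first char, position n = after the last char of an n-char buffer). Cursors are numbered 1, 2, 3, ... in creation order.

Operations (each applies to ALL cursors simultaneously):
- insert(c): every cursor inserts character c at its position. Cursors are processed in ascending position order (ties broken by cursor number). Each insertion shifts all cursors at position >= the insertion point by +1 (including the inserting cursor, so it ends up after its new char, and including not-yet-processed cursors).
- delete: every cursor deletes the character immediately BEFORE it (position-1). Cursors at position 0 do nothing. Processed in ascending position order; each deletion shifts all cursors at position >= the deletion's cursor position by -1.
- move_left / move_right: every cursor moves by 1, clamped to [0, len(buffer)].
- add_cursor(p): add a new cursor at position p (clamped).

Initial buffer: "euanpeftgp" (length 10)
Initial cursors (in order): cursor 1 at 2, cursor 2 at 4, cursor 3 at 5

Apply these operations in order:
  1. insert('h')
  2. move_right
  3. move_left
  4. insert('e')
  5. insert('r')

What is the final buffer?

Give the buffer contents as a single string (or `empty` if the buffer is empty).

After op 1 (insert('h')): buffer="euhanhpheftgp" (len 13), cursors c1@3 c2@6 c3@8, authorship ..1..2.3.....
After op 2 (move_right): buffer="euhanhpheftgp" (len 13), cursors c1@4 c2@7 c3@9, authorship ..1..2.3.....
After op 3 (move_left): buffer="euhanhpheftgp" (len 13), cursors c1@3 c2@6 c3@8, authorship ..1..2.3.....
After op 4 (insert('e')): buffer="euheanhepheeftgp" (len 16), cursors c1@4 c2@8 c3@11, authorship ..11..22.33.....
After op 5 (insert('r')): buffer="euheranherphereftgp" (len 19), cursors c1@5 c2@10 c3@14, authorship ..111..222.333.....

Answer: euheranherphereftgp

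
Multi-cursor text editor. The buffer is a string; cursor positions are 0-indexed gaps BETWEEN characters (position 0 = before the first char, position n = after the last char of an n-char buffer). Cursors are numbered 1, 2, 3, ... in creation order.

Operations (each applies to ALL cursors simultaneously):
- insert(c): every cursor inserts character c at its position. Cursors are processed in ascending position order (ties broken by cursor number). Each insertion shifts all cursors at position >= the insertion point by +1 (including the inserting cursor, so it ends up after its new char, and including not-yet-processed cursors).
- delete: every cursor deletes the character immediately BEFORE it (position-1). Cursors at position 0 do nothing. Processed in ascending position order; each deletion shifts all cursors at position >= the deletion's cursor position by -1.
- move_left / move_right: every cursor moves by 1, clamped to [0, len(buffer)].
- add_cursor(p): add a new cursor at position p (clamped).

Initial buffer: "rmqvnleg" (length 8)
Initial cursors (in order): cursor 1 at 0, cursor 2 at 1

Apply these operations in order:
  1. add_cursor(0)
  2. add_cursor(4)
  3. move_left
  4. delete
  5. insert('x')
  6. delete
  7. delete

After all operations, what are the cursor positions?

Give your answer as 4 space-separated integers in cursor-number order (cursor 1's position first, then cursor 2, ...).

Answer: 0 0 0 1

Derivation:
After op 1 (add_cursor(0)): buffer="rmqvnleg" (len 8), cursors c1@0 c3@0 c2@1, authorship ........
After op 2 (add_cursor(4)): buffer="rmqvnleg" (len 8), cursors c1@0 c3@0 c2@1 c4@4, authorship ........
After op 3 (move_left): buffer="rmqvnleg" (len 8), cursors c1@0 c2@0 c3@0 c4@3, authorship ........
After op 4 (delete): buffer="rmvnleg" (len 7), cursors c1@0 c2@0 c3@0 c4@2, authorship .......
After op 5 (insert('x')): buffer="xxxrmxvnleg" (len 11), cursors c1@3 c2@3 c3@3 c4@6, authorship 123..4.....
After op 6 (delete): buffer="rmvnleg" (len 7), cursors c1@0 c2@0 c3@0 c4@2, authorship .......
After op 7 (delete): buffer="rvnleg" (len 6), cursors c1@0 c2@0 c3@0 c4@1, authorship ......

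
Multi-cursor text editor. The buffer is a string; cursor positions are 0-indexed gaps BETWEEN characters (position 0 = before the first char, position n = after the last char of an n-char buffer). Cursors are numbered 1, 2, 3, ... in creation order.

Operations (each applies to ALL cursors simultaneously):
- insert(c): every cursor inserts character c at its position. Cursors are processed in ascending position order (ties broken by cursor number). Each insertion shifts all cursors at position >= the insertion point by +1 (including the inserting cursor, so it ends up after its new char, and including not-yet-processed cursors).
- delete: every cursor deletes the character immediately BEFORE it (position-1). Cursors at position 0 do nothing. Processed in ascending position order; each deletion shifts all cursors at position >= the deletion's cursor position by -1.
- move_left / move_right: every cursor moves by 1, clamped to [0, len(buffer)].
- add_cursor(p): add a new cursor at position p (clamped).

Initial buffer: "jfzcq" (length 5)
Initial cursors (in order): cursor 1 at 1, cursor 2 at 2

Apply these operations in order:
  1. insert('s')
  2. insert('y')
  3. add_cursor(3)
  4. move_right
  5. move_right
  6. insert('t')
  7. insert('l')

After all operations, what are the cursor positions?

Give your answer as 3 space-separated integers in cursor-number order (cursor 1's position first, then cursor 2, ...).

Answer: 9 14 9

Derivation:
After op 1 (insert('s')): buffer="jsfszcq" (len 7), cursors c1@2 c2@4, authorship .1.2...
After op 2 (insert('y')): buffer="jsyfsyzcq" (len 9), cursors c1@3 c2@6, authorship .11.22...
After op 3 (add_cursor(3)): buffer="jsyfsyzcq" (len 9), cursors c1@3 c3@3 c2@6, authorship .11.22...
After op 4 (move_right): buffer="jsyfsyzcq" (len 9), cursors c1@4 c3@4 c2@7, authorship .11.22...
After op 5 (move_right): buffer="jsyfsyzcq" (len 9), cursors c1@5 c3@5 c2@8, authorship .11.22...
After op 6 (insert('t')): buffer="jsyfsttyzctq" (len 12), cursors c1@7 c3@7 c2@11, authorship .11.2132..2.
After op 7 (insert('l')): buffer="jsyfsttllyzctlq" (len 15), cursors c1@9 c3@9 c2@14, authorship .11.213132..22.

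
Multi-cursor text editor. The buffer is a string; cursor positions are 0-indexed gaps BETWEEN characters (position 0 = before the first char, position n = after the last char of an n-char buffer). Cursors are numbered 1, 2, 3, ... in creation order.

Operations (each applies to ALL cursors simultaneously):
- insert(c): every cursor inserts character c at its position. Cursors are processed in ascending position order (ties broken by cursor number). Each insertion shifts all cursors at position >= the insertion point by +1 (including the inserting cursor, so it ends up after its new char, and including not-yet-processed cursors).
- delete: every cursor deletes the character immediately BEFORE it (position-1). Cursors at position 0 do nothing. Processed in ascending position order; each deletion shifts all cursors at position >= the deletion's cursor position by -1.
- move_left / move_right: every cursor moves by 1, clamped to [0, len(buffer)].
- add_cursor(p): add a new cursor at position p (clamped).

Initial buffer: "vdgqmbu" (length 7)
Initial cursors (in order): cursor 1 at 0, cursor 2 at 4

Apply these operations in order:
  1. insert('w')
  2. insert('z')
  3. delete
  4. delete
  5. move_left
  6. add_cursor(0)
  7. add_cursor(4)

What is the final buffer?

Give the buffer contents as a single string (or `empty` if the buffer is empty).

After op 1 (insert('w')): buffer="wvdgqwmbu" (len 9), cursors c1@1 c2@6, authorship 1....2...
After op 2 (insert('z')): buffer="wzvdgqwzmbu" (len 11), cursors c1@2 c2@8, authorship 11....22...
After op 3 (delete): buffer="wvdgqwmbu" (len 9), cursors c1@1 c2@6, authorship 1....2...
After op 4 (delete): buffer="vdgqmbu" (len 7), cursors c1@0 c2@4, authorship .......
After op 5 (move_left): buffer="vdgqmbu" (len 7), cursors c1@0 c2@3, authorship .......
After op 6 (add_cursor(0)): buffer="vdgqmbu" (len 7), cursors c1@0 c3@0 c2@3, authorship .......
After op 7 (add_cursor(4)): buffer="vdgqmbu" (len 7), cursors c1@0 c3@0 c2@3 c4@4, authorship .......

Answer: vdgqmbu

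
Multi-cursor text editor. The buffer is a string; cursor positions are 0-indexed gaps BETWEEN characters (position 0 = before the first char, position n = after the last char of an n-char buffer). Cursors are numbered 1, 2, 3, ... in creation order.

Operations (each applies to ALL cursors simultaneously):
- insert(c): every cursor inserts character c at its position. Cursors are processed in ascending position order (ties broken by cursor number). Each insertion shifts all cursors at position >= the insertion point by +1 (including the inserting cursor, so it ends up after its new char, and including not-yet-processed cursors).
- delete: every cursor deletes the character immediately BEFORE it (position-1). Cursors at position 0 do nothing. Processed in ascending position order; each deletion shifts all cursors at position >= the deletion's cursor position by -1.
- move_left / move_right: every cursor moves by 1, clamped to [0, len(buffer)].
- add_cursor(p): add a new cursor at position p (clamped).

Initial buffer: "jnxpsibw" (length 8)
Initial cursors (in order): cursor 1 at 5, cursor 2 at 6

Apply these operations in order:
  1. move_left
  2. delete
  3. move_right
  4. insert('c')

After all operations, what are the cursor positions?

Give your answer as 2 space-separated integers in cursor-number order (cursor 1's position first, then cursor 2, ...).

Answer: 6 6

Derivation:
After op 1 (move_left): buffer="jnxpsibw" (len 8), cursors c1@4 c2@5, authorship ........
After op 2 (delete): buffer="jnxibw" (len 6), cursors c1@3 c2@3, authorship ......
After op 3 (move_right): buffer="jnxibw" (len 6), cursors c1@4 c2@4, authorship ......
After op 4 (insert('c')): buffer="jnxiccbw" (len 8), cursors c1@6 c2@6, authorship ....12..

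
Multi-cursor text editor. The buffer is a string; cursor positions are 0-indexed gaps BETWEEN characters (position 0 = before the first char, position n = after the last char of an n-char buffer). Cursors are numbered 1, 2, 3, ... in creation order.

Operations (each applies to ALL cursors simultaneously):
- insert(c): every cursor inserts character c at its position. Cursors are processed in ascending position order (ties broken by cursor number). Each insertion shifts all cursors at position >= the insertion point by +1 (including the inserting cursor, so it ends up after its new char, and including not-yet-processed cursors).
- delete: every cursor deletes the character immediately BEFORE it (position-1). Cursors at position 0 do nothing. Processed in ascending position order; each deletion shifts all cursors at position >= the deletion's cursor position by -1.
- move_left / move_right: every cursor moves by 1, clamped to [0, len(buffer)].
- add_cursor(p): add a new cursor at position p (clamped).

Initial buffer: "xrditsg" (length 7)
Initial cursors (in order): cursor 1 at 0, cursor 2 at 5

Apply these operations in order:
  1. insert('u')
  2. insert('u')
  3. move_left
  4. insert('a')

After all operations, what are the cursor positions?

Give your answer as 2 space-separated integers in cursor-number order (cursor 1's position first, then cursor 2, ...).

After op 1 (insert('u')): buffer="uxrditusg" (len 9), cursors c1@1 c2@7, authorship 1.....2..
After op 2 (insert('u')): buffer="uuxrdituusg" (len 11), cursors c1@2 c2@9, authorship 11.....22..
After op 3 (move_left): buffer="uuxrdituusg" (len 11), cursors c1@1 c2@8, authorship 11.....22..
After op 4 (insert('a')): buffer="uauxrdituausg" (len 13), cursors c1@2 c2@10, authorship 111.....222..

Answer: 2 10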